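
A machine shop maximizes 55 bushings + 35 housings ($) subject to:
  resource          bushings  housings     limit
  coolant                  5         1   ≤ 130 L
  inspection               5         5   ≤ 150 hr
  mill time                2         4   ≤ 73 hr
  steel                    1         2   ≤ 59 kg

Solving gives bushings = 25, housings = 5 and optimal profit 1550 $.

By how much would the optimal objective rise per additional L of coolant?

At the optimum: coolant uses 130 of 130 (binding); inspection uses 150 of 150 (binding); mill time uses 70 of 73 (slack = 3); steel uses 35 of 59 (slack = 24).
Slack constraints have shadow price 0 (complementary slackness).
From A_Bᵀ y = c: 5·y_coolant + 5·y_inspection = 55; 1·y_coolant + 5·y_inspection = 35.
This yields shadow prices y_coolant = 5, y_inspection = 6.
Shadow price of coolant = 5.

5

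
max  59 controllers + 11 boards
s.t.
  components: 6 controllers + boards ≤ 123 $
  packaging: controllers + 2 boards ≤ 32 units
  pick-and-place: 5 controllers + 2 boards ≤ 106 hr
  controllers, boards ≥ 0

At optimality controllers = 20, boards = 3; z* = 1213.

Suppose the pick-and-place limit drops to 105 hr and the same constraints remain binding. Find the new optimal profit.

At the optimum: components uses 123 of 123 (binding); packaging uses 26 of 32 (slack = 6); pick-and-place uses 106 of 106 (binding).
Since packaging is not tight, its dual is 0.
The binding rows give the dual system: 6·y_components + 5·y_pick-and-place = 59 and 1·y_components + 2·y_pick-and-place = 11.
→ y_components = 9 and y_pick-and-place = 1.
Δz = y_pick-and-place·Δb = 1 × (-1) = -1, so new z* = 1213 − 1 = 1212.

1212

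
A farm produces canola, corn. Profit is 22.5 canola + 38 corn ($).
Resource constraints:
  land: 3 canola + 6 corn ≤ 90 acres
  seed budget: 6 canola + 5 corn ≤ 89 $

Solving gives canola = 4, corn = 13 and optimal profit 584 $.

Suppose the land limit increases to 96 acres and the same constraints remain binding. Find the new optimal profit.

617

At the optimum: land uses 90 of 90 (binding); seed budget uses 89 of 89 (binding).
The binding rows give the dual system: 3·y_land + 6·y_seed budget = 22.5 and 6·y_land + 5·y_seed budget = 38.
→ y_land = 5.5 and y_seed budget = 1.
Δz = y_land·Δb = 5.5 × (6) = 33, so new z* = 584 + 33 = 617.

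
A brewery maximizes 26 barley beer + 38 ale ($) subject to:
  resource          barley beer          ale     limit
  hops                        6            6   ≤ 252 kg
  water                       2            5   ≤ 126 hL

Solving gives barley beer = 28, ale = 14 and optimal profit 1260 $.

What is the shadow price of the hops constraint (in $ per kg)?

3

Check each constraint at x*: hops 252/252 (tight); water 126/126 (tight).
From A_Bᵀ y = c: 6·y_hops + 2·y_water = 26; 6·y_hops + 5·y_water = 38.
This yields shadow prices y_hops = 3, y_water = 4.
Shadow price of hops = 3.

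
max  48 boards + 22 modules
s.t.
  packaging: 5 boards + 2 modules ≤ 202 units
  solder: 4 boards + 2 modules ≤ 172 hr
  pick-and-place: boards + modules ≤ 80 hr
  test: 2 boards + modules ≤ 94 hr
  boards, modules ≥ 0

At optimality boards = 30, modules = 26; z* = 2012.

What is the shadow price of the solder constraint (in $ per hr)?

At the optimum: packaging uses 202 of 202 (binding); solder uses 172 of 172 (binding); pick-and-place uses 56 of 80 (slack = 24); test uses 86 of 94 (slack = 8).
Since pick-and-place, test are not tight, their duals are 0.
The binding rows give the dual system: 5·y_packaging + 4·y_solder = 48 and 2·y_packaging + 2·y_solder = 22.
Solving: y_packaging = 4, y_solder = 7.
Shadow price of solder = 7.

7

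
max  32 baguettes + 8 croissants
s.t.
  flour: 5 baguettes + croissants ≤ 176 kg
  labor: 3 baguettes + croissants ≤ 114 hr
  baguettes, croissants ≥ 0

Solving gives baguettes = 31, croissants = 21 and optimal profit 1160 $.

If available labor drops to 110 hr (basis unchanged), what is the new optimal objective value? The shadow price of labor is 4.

1144

Δb = -4, so new z* = 1160 + (4)·(-4) = 1160 − 16 = 1144.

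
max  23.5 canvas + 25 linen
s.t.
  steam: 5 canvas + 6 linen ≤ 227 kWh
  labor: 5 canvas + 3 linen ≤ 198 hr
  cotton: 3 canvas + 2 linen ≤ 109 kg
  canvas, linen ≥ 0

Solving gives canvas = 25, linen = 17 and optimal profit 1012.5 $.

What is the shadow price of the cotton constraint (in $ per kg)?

Binding: steam and cotton. Non-binding: labor (22 unused).
Slack constraints have shadow price 0 (complementary slackness).
The binding rows give the dual system: 5·y_steam + 3·y_cotton = 23.5 and 6·y_steam + 2·y_cotton = 25.
→ y_steam = 3.5 and y_cotton = 2.
Shadow price of cotton = 2.

2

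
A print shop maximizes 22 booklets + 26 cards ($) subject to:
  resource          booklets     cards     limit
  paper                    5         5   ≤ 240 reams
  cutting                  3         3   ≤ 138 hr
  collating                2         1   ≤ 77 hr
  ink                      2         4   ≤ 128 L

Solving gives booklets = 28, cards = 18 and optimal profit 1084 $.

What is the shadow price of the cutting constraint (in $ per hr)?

6

Binding: cutting and ink. Non-binding: paper (10 unused), collating (3 unused).
By complementary slackness, y = 0 for the non-binding constraints.
The binding rows give the dual system: 3·y_cutting + 2·y_ink = 22 and 3·y_cutting + 4·y_ink = 26.
→ y_cutting = 6 and y_ink = 2.
Shadow price of cutting = 6.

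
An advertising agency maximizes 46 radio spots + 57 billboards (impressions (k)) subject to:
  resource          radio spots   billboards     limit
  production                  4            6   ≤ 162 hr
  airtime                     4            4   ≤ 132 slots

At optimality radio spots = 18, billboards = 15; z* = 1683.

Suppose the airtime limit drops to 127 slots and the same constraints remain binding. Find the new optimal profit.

1653

Check each constraint at x*: production 162/162 (tight); airtime 132/132 (tight).
The binding rows give the dual system: 4·y_production + 4·y_airtime = 46 and 6·y_production + 4·y_airtime = 57.
→ y_production = 5.5 and y_airtime = 6.
Δz = y_airtime·Δb = 6 × (-5) = -30, so new z* = 1683 − 30 = 1653.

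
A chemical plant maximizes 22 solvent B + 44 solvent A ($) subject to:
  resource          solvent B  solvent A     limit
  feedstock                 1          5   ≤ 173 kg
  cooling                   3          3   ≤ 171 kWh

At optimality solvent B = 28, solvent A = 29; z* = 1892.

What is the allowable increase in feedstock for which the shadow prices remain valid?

112

Binding constraints: feedstock, cooling. The basis is B = [[1,5],[3,3]] with det -12.
Per unit increase in feedstock, x* moves by d = (-0.25, 0.25).
The basis stays optimal until solvent B reaches 0; allowable increase = 112 kg.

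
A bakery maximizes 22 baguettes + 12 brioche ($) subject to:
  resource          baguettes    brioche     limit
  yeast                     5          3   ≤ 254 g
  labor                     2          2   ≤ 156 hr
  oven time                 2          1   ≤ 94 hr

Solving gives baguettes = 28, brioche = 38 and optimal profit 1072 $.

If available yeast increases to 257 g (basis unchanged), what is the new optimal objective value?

Check each constraint at x*: yeast 254/254 (tight); labor 132/156 (slack 24); oven time 94/94 (tight).
Since labor is not tight, its dual is 0.
The binding rows give the dual system: 5·y_yeast + 2·y_oven time = 22 and 3·y_yeast + 1·y_oven time = 12.
Solving: y_yeast = 2, y_oven time = 6.
Δz = y_yeast·Δb = 2 × (3) = 6, so new z* = 1072 + 6 = 1078.

1078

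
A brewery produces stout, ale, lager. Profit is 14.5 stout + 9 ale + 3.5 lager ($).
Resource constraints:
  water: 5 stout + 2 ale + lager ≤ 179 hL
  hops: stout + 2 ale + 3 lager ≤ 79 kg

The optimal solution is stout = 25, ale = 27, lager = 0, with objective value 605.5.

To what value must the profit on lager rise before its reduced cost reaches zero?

Both water and hops are binding at x*.
The binding rows give the dual system: 5·y_water + 1·y_hops = 14.5 and 2·y_water + 2·y_hops = 9.
Solving: y_water = 2.5, y_hops = 2.
lager enters the basis when its profit ≥ yᵀa₃ = 2.5·1 + 2·3 = 8.5.

8.5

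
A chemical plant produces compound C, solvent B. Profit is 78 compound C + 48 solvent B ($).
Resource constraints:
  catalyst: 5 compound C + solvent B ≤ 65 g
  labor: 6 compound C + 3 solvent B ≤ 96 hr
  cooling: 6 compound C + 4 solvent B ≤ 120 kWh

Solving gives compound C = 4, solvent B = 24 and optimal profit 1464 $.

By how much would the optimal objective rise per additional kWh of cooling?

Check each constraint at x*: catalyst 44/65 (slack 21); labor 96/96 (tight); cooling 120/120 (tight).
By complementary slackness, y = 0 for the non-binding constraint.
Dual feasibility on the basic columns requires 6·y_labor + 6·y_cooling = 78, 3·y_labor + 4·y_cooling = 48.
This yields shadow prices y_labor = 4, y_cooling = 9.
Shadow price of cooling = 9.

9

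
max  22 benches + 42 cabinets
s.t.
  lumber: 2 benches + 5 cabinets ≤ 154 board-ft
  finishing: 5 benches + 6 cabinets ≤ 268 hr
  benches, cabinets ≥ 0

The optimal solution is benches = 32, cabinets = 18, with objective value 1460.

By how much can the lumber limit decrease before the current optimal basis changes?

46.8

Binding constraints: lumber, finishing. The basis is B = [[2,5],[5,6]] with det -13.
Per unit decrease in lumber, x* moves by d = (0.4615, -0.3846).
The basis stays optimal until cabinets reaches 0; allowable decrease = 46.8 board-ft.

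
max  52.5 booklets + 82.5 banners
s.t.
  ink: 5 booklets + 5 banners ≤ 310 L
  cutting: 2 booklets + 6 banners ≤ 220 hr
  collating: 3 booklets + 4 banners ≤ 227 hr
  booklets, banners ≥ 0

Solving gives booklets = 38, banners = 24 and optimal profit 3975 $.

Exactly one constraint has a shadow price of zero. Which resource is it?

ink: 310/310 (binding)
cutting: 220/220 (binding)
collating: 210/227 (slack 17)
By complementary slackness, a constraint with positive slack has shadow price 0 → collating.

collating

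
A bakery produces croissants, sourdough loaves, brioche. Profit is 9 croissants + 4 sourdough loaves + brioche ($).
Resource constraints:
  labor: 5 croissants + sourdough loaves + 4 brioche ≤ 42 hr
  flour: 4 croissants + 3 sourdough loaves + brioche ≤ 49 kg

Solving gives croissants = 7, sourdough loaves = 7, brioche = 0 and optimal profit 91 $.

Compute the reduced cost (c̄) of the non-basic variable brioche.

-4

Check each constraint at x*: labor 42/42 (tight); flour 49/49 (tight).
From A_Bᵀ y = c: 5·y_labor + 4·y_flour = 9; 1·y_labor + 3·y_flour = 4.
→ y_labor = 1 and y_flour = 1.
Reduced cost of brioche: c₃ − yᵀa₃ = 1 − (1·4 + 1·1) = 1 − 5 = -4.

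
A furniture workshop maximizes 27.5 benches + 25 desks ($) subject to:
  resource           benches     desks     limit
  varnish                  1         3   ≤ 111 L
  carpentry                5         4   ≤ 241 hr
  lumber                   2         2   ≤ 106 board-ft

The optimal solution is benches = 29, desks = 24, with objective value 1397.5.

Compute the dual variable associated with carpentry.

Binding: carpentry and lumber. Non-binding: varnish (10 unused).
Since varnish is not tight, its dual is 0.
From A_Bᵀ y = c: 5·y_carpentry + 2·y_lumber = 27.5; 4·y_carpentry + 2·y_lumber = 25.
Solving: y_carpentry = 2.5, y_lumber = 7.5.
Shadow price of carpentry = 2.5.

2.5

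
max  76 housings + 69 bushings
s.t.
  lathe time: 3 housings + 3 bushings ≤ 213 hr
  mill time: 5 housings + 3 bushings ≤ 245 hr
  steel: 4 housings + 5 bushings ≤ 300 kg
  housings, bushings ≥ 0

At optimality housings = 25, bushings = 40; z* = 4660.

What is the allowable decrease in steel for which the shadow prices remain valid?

104

Binding constraints: mill time, steel. The basis is B = [[5,3],[4,5]] with det 13.
Per unit decrease in steel, x* moves by d = (0.2308, -0.3846).
The basis stays optimal until bushings reaches 0; allowable decrease = 104 kg.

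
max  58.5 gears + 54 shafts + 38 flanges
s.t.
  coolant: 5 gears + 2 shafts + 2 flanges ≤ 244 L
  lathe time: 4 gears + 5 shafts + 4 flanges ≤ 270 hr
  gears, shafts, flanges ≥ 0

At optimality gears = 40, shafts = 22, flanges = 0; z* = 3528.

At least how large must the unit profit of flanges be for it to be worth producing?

At the optimum: coolant uses 244 of 244 (binding); lathe time uses 270 of 270 (binding).
Dual feasibility on the basic columns requires 5·y_coolant + 4·y_lathe time = 58.5, 2·y_coolant + 5·y_lathe time = 54.
This yields shadow prices y_coolant = 4.5, y_lathe time = 9.
flanges enters the basis when its profit ≥ yᵀa₃ = 4.5·2 + 9·4 = 45.

45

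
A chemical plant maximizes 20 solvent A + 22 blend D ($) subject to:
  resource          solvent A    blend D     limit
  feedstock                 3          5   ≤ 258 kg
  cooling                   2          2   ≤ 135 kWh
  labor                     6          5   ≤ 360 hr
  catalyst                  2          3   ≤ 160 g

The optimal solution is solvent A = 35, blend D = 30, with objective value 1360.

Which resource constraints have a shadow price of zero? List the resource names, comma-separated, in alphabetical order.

feedstock: 255/258 (slack 3)
cooling: 130/135 (slack 5)
labor: 360/360 (binding)
catalyst: 160/160 (binding)
By complementary slackness, a constraint with positive slack has shadow price 0 → cooling, feedstock.

cooling, feedstock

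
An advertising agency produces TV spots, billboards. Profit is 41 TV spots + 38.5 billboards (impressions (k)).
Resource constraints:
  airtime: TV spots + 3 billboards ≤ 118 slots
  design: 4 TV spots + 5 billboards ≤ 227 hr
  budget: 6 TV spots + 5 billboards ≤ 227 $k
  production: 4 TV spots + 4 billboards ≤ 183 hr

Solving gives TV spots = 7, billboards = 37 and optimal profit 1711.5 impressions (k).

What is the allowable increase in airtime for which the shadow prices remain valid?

Binding constraints: airtime, budget. The basis is B = [[1,3],[6,5]] with det -13.
Per unit increase in airtime, x* moves by d = (-0.3846, 0.4615).
The basis stays optimal until TV spots reaches 0; allowable increase = 18.2 slots.

18.2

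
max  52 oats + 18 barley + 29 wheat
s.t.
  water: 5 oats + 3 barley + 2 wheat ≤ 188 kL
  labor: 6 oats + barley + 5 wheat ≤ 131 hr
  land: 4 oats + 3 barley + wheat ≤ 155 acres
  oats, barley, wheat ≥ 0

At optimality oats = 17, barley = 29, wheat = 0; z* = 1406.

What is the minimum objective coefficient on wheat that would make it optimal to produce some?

Binding: labor and land. Non-binding: water (16 unused).
Slack constraints have shadow price 0 (complementary slackness).
The binding rows give the dual system: 6·y_labor + 4·y_land = 52 and 1·y_labor + 3·y_land = 18.
→ y_labor = 6 and y_land = 4.
wheat enters the basis when its profit ≥ yᵀa₃ = 6·5 + 4·1 = 34.

34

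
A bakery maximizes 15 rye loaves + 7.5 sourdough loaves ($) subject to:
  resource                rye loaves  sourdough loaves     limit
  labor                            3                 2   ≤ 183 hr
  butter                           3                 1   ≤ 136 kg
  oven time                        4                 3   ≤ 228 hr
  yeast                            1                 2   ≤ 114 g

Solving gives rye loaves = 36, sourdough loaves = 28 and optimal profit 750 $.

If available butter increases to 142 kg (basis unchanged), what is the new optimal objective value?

768

Binding: butter and oven time. Non-binding: labor (19 unused), yeast (22 unused).
By complementary slackness, y = 0 for the non-binding constraints.
The binding rows give the dual system: 3·y_butter + 4·y_oven time = 15 and 1·y_butter + 3·y_oven time = 7.5.
This yields shadow prices y_butter = 3, y_oven time = 1.5.
Δz = y_butter·Δb = 3 × (6) = 18, so new z* = 750 + 18 = 768.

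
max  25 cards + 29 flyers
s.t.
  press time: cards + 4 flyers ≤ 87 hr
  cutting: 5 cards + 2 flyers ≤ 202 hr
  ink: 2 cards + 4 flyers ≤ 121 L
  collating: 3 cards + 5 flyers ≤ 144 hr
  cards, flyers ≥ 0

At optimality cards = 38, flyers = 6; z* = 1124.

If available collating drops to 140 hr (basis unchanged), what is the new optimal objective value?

Binding: cutting and collating. Non-binding: press time (25 unused), ink (21 unused).
Slack constraints have shadow price 0 (complementary slackness).
From A_Bᵀ y = c: 5·y_cutting + 3·y_collating = 25; 2·y_cutting + 5·y_collating = 29.
→ y_cutting = 2 and y_collating = 5.
Δz = y_collating·Δb = 5 × (-4) = -20, so new z* = 1124 − 20 = 1104.

1104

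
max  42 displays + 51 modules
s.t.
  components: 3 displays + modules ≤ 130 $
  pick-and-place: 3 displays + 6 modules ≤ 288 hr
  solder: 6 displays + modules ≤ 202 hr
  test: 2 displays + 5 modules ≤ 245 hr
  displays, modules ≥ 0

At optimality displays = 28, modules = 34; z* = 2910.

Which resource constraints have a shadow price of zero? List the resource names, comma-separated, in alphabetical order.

components, test

components: 118/130 (slack 12)
pick-and-place: 288/288 (binding)
solder: 202/202 (binding)
test: 226/245 (slack 19)
By complementary slackness, a constraint with positive slack has shadow price 0 → components, test.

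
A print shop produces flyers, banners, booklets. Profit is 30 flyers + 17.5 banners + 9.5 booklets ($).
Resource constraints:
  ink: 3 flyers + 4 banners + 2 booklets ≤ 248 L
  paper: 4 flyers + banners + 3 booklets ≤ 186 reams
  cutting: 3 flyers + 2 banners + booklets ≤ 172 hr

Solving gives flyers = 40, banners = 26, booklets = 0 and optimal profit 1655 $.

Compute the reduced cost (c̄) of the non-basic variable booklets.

-3

Check each constraint at x*: ink 224/248 (slack 24); paper 186/186 (tight); cutting 172/172 (tight).
By complementary slackness, y = 0 for the non-binding constraint.
From A_Bᵀ y = c: 4·y_paper + 3·y_cutting = 30; 1·y_paper + 2·y_cutting = 17.5.
→ y_paper = 1.5 and y_cutting = 8.
Reduced cost of booklets: c₃ − yᵀa₃ = 9.5 − (1.5·3 + 8·1) = 9.5 − 12.5 = -3.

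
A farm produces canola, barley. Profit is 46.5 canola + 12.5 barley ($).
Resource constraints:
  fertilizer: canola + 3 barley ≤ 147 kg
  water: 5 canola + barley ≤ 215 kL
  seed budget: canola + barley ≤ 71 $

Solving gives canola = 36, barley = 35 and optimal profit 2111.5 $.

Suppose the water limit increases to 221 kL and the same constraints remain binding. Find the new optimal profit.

2162.5

At the optimum: fertilizer uses 141 of 147 (slack = 6); water uses 215 of 215 (binding); seed budget uses 71 of 71 (binding).
Slack constraints have shadow price 0 (complementary slackness).
Dual feasibility on the basic columns requires 5·y_water + 1·y_seed budget = 46.5, 1·y_water + 1·y_seed budget = 12.5.
Solving: y_water = 8.5, y_seed budget = 4.
Δz = y_water·Δb = 8.5 × (6) = 51, so new z* = 2111.5 + 51 = 2162.5.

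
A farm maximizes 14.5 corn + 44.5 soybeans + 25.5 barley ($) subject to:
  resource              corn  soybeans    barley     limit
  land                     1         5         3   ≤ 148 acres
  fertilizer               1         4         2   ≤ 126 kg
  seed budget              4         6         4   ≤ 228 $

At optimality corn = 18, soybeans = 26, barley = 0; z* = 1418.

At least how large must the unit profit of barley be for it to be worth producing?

Check each constraint at x*: land 148/148 (tight); fertilizer 122/126 (slack 4); seed budget 228/228 (tight).
Since fertilizer is not tight, its dual is 0.
From A_Bᵀ y = c: 1·y_land + 4·y_seed budget = 14.5; 5·y_land + 6·y_seed budget = 44.5.
→ y_land = 6.5 and y_seed budget = 2.
barley enters the basis when its profit ≥ yᵀa₃ = 6.5·3 + 2·4 = 27.5.

27.5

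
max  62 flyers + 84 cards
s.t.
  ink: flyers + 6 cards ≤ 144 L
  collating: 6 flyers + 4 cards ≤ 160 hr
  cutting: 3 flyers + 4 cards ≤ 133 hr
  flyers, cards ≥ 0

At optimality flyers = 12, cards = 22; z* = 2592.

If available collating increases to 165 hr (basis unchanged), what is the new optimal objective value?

Binding: ink and collating. Non-binding: cutting (9 unused).
By complementary slackness, y = 0 for the non-binding constraint.
Dual feasibility on the basic columns requires 1·y_ink + 6·y_collating = 62, 6·y_ink + 4·y_collating = 84.
Solving: y_ink = 8, y_collating = 9.
Δz = y_collating·Δb = 9 × (5) = 45, so new z* = 2592 + 45 = 2637.

2637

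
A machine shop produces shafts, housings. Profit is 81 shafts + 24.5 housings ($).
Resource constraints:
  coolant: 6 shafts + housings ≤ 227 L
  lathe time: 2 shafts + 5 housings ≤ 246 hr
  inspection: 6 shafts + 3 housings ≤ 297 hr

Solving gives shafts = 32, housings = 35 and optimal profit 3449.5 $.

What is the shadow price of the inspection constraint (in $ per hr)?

5.5

At the optimum: coolant uses 227 of 227 (binding); lathe time uses 239 of 246 (slack = 7); inspection uses 297 of 297 (binding).
Slack constraints have shadow price 0 (complementary slackness).
Dual feasibility on the basic columns requires 6·y_coolant + 6·y_inspection = 81, 1·y_coolant + 3·y_inspection = 24.5.
This yields shadow prices y_coolant = 8, y_inspection = 5.5.
Shadow price of inspection = 5.5.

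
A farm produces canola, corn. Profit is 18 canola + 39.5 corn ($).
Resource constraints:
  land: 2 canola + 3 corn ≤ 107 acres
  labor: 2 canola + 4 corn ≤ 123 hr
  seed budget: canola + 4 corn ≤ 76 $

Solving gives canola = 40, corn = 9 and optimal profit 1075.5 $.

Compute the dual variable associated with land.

Check each constraint at x*: land 107/107 (tight); labor 116/123 (slack 7); seed budget 76/76 (tight).
Slack constraints have shadow price 0 (complementary slackness).
From A_Bᵀ y = c: 2·y_land + 1·y_seed budget = 18; 3·y_land + 4·y_seed budget = 39.5.
This yields shadow prices y_land = 6.5, y_seed budget = 5.
Shadow price of land = 6.5.

6.5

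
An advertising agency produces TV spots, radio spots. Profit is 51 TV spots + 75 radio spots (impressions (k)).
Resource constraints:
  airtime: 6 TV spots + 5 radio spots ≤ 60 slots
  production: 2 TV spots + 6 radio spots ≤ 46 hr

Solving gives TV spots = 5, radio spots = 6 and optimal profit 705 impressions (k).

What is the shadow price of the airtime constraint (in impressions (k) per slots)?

6

At the optimum: airtime uses 60 of 60 (binding); production uses 46 of 46 (binding).
Dual feasibility on the basic columns requires 6·y_airtime + 2·y_production = 51, 5·y_airtime + 6·y_production = 75.
This yields shadow prices y_airtime = 6, y_production = 7.5.
Shadow price of airtime = 6.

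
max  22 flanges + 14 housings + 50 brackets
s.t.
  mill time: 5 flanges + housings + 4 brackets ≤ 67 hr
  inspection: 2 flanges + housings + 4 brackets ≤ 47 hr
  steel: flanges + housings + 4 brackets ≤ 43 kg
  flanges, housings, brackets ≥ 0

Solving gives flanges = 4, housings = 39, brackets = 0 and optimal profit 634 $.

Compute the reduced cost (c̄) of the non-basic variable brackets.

At the optimum: mill time uses 59 of 67 (slack = 8); inspection uses 47 of 47 (binding); steel uses 43 of 43 (binding).
Slack constraints have shadow price 0 (complementary slackness).
Dual feasibility on the basic columns requires 2·y_inspection + 1·y_steel = 22, 1·y_inspection + 1·y_steel = 14.
Solving: y_inspection = 8, y_steel = 6.
Reduced cost of brackets: c₃ − yᵀa₃ = 50 − (8·4 + 6·4) = 50 − 56 = -6.

-6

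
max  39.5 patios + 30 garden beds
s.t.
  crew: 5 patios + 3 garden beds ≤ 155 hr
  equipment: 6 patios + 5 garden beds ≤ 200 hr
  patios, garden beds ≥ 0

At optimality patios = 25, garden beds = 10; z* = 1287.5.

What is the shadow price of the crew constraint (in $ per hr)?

At the optimum: crew uses 155 of 155 (binding); equipment uses 200 of 200 (binding).
The binding rows give the dual system: 5·y_crew + 6·y_equipment = 39.5 and 3·y_crew + 5·y_equipment = 30.
Solving: y_crew = 2.5, y_equipment = 4.5.
Shadow price of crew = 2.5.

2.5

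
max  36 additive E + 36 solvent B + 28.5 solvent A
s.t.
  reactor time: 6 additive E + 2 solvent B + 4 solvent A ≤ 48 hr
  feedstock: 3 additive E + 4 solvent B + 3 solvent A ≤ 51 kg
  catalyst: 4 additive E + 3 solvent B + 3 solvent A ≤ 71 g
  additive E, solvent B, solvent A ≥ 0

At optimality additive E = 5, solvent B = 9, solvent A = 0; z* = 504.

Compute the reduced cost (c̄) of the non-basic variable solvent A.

Check each constraint at x*: reactor time 48/48 (tight); feedstock 51/51 (tight); catalyst 47/71 (slack 24).
By complementary slackness, y = 0 for the non-binding constraint.
Dual feasibility on the basic columns requires 6·y_reactor time + 3·y_feedstock = 36, 2·y_reactor time + 4·y_feedstock = 36.
This yields shadow prices y_reactor time = 2, y_feedstock = 8.
Reduced cost of solvent A: c₃ − yᵀa₃ = 28.5 − (2·4 + 8·3) = 28.5 − 32 = -3.5.

-3.5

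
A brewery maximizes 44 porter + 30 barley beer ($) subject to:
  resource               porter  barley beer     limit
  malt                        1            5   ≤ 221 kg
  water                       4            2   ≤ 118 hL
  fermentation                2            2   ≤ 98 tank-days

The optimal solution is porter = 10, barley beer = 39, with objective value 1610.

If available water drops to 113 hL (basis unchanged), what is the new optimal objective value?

1575

Binding: water and fermentation. Non-binding: malt (16 unused).
By complementary slackness, y = 0 for the non-binding constraint.
From A_Bᵀ y = c: 4·y_water + 2·y_fermentation = 44; 2·y_water + 2·y_fermentation = 30.
→ y_water = 7 and y_fermentation = 8.
Δz = y_water·Δb = 7 × (-5) = -35, so new z* = 1610 − 35 = 1575.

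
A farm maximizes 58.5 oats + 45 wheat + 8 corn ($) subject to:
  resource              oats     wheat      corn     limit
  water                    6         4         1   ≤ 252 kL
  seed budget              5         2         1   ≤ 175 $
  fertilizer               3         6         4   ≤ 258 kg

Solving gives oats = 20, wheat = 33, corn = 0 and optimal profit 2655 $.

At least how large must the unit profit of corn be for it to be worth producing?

At the optimum: water uses 252 of 252 (binding); seed budget uses 166 of 175 (slack = 9); fertilizer uses 258 of 258 (binding).
Since seed budget is not tight, its dual is 0.
Dual feasibility on the basic columns requires 6·y_water + 3·y_fertilizer = 58.5, 4·y_water + 6·y_fertilizer = 45.
This yields shadow prices y_water = 9, y_fertilizer = 1.5.
corn enters the basis when its profit ≥ yᵀa₃ = 9·1 + 1.5·4 = 15.

15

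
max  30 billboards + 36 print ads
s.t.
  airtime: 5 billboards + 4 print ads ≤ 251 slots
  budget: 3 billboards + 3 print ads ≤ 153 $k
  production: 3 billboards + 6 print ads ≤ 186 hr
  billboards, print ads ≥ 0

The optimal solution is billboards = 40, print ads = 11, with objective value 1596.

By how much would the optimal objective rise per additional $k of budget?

At the optimum: airtime uses 244 of 251 (slack = 7); budget uses 153 of 153 (binding); production uses 186 of 186 (binding).
Since airtime is not tight, its dual is 0.
From A_Bᵀ y = c: 3·y_budget + 3·y_production = 30; 3·y_budget + 6·y_production = 36.
Solving: y_budget = 8, y_production = 2.
Shadow price of budget = 8.

8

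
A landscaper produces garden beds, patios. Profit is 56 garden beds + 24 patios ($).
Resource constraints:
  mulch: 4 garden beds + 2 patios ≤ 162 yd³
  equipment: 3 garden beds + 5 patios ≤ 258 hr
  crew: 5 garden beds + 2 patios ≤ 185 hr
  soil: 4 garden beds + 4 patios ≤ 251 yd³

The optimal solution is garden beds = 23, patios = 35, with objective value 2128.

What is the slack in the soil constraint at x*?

soil used = 4·23 + 4·35 = 232; slack = 251 − 232 = 19.

19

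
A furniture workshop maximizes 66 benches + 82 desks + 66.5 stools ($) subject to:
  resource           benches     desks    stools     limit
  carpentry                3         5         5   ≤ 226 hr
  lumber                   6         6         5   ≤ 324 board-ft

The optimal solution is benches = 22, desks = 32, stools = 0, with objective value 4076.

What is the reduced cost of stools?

Both carpentry and lumber are binding at x*.
From A_Bᵀ y = c: 3·y_carpentry + 6·y_lumber = 66; 5·y_carpentry + 6·y_lumber = 82.
This yields shadow prices y_carpentry = 8, y_lumber = 7.
Reduced cost of stools: c₃ − yᵀa₃ = 66.5 − (8·5 + 7·5) = 66.5 − 75 = -8.5.

-8.5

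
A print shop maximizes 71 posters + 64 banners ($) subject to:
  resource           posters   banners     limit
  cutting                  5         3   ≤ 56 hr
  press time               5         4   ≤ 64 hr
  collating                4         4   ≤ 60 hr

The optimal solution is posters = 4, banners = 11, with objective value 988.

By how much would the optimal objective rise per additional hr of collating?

Check each constraint at x*: cutting 53/56 (slack 3); press time 64/64 (tight); collating 60/60 (tight).
By complementary slackness, y = 0 for the non-binding constraint.
From A_Bᵀ y = c: 5·y_press time + 4·y_collating = 71; 4·y_press time + 4·y_collating = 64.
Solving: y_press time = 7, y_collating = 9.
Shadow price of collating = 9.

9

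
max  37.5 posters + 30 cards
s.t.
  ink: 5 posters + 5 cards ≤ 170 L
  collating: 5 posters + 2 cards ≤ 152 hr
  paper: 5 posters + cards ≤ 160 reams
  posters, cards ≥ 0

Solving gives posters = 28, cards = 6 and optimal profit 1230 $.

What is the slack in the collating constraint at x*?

0

collating used = 5·28 + 2·6 = 152; slack = 152 − 152 = 0.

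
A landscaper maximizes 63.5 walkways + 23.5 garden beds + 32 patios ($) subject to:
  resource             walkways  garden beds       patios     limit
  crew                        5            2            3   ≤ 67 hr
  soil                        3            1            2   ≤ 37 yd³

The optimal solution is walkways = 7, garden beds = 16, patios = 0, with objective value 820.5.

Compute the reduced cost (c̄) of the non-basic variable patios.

-8

Check each constraint at x*: crew 67/67 (tight); soil 37/37 (tight).
From A_Bᵀ y = c: 5·y_crew + 3·y_soil = 63.5; 2·y_crew + 1·y_soil = 23.5.
→ y_crew = 7 and y_soil = 9.5.
Reduced cost of patios: c₃ − yᵀa₃ = 32 − (7·3 + 9.5·2) = 32 − 40 = -8.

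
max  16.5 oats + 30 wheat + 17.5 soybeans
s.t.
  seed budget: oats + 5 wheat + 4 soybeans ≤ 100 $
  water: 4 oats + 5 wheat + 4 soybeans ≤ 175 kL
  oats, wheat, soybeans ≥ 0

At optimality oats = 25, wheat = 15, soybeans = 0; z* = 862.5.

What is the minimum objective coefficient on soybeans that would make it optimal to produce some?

Both seed budget and water are binding at x*.
Dual feasibility on the basic columns requires 1·y_seed budget + 4·y_water = 16.5, 5·y_seed budget + 5·y_water = 30.
This yields shadow prices y_seed budget = 2.5, y_water = 3.5.
soybeans enters the basis when its profit ≥ yᵀa₃ = 2.5·4 + 3.5·4 = 24.

24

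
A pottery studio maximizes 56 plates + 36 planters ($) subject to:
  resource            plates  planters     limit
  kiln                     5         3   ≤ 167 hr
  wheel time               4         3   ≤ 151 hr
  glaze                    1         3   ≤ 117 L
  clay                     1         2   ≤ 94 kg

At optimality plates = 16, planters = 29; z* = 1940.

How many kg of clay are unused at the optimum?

20

clay used = 1·16 + 2·29 = 74; slack = 94 − 74 = 20.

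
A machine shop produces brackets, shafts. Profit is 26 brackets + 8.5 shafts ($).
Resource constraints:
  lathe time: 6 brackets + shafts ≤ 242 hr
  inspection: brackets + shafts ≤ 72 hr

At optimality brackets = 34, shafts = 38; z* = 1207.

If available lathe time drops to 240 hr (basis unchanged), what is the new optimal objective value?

At the optimum: lathe time uses 242 of 242 (binding); inspection uses 72 of 72 (binding).
From A_Bᵀ y = c: 6·y_lathe time + 1·y_inspection = 26; 1·y_lathe time + 1·y_inspection = 8.5.
This yields shadow prices y_lathe time = 3.5, y_inspection = 5.
Δz = y_lathe time·Δb = 3.5 × (-2) = -7, so new z* = 1207 − 7 = 1200.

1200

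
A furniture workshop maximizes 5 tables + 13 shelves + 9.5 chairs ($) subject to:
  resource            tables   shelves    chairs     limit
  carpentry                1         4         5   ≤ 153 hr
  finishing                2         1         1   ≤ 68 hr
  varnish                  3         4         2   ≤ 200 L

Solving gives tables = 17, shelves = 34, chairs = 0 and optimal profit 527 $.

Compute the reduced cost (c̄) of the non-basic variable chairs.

-6.5

At the optimum: carpentry uses 153 of 153 (binding); finishing uses 68 of 68 (binding); varnish uses 187 of 200 (slack = 13).
Slack constraints have shadow price 0 (complementary slackness).
The binding rows give the dual system: 1·y_carpentry + 2·y_finishing = 5 and 4·y_carpentry + 1·y_finishing = 13.
This yields shadow prices y_carpentry = 3, y_finishing = 1.
Reduced cost of chairs: c₃ − yᵀa₃ = 9.5 − (3·5 + 1·1) = 9.5 − 16 = -6.5.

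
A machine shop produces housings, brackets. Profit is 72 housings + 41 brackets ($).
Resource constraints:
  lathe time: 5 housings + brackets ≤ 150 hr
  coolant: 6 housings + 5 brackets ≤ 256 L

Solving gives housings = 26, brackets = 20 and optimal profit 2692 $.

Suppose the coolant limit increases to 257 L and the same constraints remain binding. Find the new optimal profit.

2699

At the optimum: lathe time uses 150 of 150 (binding); coolant uses 256 of 256 (binding).
The binding rows give the dual system: 5·y_lathe time + 6·y_coolant = 72 and 1·y_lathe time + 5·y_coolant = 41.
Solving: y_lathe time = 6, y_coolant = 7.
Δz = y_coolant·Δb = 7 × (1) = 7, so new z* = 2692 + 7 = 2699.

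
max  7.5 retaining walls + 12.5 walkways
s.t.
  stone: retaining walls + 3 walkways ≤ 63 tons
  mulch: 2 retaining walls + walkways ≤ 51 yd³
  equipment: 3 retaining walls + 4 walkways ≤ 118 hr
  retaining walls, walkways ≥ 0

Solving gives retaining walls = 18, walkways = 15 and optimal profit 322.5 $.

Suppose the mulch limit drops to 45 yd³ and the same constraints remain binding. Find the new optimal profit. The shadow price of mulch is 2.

Δb = -6, so new z* = 322.5 + (2)·(-6) = 322.5 − 12 = 310.5.

310.5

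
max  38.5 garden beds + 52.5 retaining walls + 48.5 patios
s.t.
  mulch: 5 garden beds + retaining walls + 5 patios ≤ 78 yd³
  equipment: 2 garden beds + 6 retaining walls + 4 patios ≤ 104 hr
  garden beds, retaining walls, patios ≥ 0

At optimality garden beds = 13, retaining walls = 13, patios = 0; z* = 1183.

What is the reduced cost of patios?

Check each constraint at x*: mulch 78/78 (tight); equipment 104/104 (tight).
The binding rows give the dual system: 5·y_mulch + 2·y_equipment = 38.5 and 1·y_mulch + 6·y_equipment = 52.5.
Solving: y_mulch = 4.5, y_equipment = 8.
Reduced cost of patios: c₃ − yᵀa₃ = 48.5 − (4.5·5 + 8·4) = 48.5 − 54.5 = -6.

-6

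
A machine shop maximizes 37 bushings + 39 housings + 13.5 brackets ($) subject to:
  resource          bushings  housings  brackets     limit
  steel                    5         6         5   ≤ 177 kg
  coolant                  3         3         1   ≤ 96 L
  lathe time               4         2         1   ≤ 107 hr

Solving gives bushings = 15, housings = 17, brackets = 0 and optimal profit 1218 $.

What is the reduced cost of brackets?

-5.5

At the optimum: steel uses 177 of 177 (binding); coolant uses 96 of 96 (binding); lathe time uses 94 of 107 (slack = 13).
By complementary slackness, y = 0 for the non-binding constraint.
Dual feasibility on the basic columns requires 5·y_steel + 3·y_coolant = 37, 6·y_steel + 3·y_coolant = 39.
→ y_steel = 2 and y_coolant = 9.
Reduced cost of brackets: c₃ − yᵀa₃ = 13.5 − (2·5 + 9·1) = 13.5 − 19 = -5.5.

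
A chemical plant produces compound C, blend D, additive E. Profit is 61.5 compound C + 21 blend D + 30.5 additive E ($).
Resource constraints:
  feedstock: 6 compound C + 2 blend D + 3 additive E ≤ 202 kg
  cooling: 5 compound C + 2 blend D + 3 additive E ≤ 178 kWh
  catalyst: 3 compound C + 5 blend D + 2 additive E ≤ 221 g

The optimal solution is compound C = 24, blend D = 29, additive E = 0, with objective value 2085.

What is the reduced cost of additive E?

Binding: feedstock and cooling. Non-binding: catalyst (4 unused).
By complementary slackness, y = 0 for the non-binding constraint.
From A_Bᵀ y = c: 6·y_feedstock + 5·y_cooling = 61.5; 2·y_feedstock + 2·y_cooling = 21.
This yields shadow prices y_feedstock = 9, y_cooling = 1.5.
Reduced cost of additive E: c₃ − yᵀa₃ = 30.5 − (9·3 + 1.5·3) = 30.5 − 31.5 = -1.

-1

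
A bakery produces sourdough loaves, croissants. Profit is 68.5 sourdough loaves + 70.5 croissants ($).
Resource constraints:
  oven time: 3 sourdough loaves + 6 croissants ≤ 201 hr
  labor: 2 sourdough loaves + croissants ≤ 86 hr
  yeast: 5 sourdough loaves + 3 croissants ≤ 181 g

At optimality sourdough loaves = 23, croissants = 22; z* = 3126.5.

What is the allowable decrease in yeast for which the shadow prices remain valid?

80.5

Binding constraints: oven time, yeast. The basis is B = [[3,6],[5,3]] with det -21.
Per unit decrease in yeast, x* moves by d = (-0.2857, 0.1429).
The basis stays optimal until sourdough loaves reaches 0; allowable decrease = 80.5 g.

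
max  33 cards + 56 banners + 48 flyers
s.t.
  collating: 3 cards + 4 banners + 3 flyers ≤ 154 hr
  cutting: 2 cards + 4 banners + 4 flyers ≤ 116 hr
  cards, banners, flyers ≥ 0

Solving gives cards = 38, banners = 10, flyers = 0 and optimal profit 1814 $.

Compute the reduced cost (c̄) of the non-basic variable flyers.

Both collating and cutting are binding at x*.
Dual feasibility on the basic columns requires 3·y_collating + 2·y_cutting = 33, 4·y_collating + 4·y_cutting = 56.
→ y_collating = 5 and y_cutting = 9.
Reduced cost of flyers: c₃ − yᵀa₃ = 48 − (5·3 + 9·4) = 48 − 51 = -3.

-3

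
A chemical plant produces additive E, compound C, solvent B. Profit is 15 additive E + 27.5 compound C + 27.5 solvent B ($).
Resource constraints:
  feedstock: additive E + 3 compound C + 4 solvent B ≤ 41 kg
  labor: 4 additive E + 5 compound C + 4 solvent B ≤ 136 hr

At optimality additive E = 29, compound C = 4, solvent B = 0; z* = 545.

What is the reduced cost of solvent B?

Check each constraint at x*: feedstock 41/41 (tight); labor 136/136 (tight).
The binding rows give the dual system: 1·y_feedstock + 4·y_labor = 15 and 3·y_feedstock + 5·y_labor = 27.5.
→ y_feedstock = 5 and y_labor = 2.5.
Reduced cost of solvent B: c₃ − yᵀa₃ = 27.5 − (5·4 + 2.5·4) = 27.5 − 30 = -2.5.

-2.5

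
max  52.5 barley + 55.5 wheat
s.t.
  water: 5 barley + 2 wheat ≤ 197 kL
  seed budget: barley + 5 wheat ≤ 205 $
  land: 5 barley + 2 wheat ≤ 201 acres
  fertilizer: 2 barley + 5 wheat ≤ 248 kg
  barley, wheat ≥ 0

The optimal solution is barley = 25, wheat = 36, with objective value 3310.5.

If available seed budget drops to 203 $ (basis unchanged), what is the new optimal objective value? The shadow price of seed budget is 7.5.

Δb = -2, so new z* = 3310.5 + (7.5)·(-2) = 3310.5 − 15 = 3295.5.

3295.5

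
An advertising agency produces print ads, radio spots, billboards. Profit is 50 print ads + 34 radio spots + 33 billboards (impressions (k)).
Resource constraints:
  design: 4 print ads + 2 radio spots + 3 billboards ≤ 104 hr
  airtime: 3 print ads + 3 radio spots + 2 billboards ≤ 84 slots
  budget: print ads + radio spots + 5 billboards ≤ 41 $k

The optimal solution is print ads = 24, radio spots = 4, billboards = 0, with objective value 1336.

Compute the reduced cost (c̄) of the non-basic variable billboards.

-3

At the optimum: design uses 104 of 104 (binding); airtime uses 84 of 84 (binding); budget uses 28 of 41 (slack = 13).
Since budget is not tight, its dual is 0.
Dual feasibility on the basic columns requires 4·y_design + 3·y_airtime = 50, 2·y_design + 3·y_airtime = 34.
This yields shadow prices y_design = 8, y_airtime = 6.
Reduced cost of billboards: c₃ − yᵀa₃ = 33 − (8·3 + 6·2) = 33 − 36 = -3.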